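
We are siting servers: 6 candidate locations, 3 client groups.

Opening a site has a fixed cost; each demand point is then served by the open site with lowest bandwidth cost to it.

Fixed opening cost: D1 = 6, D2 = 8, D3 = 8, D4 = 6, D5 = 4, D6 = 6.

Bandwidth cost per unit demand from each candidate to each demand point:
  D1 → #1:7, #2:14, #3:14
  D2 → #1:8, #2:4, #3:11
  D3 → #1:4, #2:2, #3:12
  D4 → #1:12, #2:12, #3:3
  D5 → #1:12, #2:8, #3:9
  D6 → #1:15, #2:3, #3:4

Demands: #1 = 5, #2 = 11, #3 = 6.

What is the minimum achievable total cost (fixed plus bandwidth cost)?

74

Open {D3, D4}: assign each demand point to its cheapest open site.
  #1→D3 5×4=20, #2→D3 11×2=22, #3→D4 6×3=18
  bandwidth cost 60, fixed 14 → total 74.
Compare {D3, D4, D5}: bandwidth cost 60 + fixed 18 = 78.
Compare {D3, D6}: bandwidth cost 66 + fixed 14 = 80.
Compare {D1, D3, D4}: bandwidth cost 60 + fixed 20 = 80.
All other subsets cost ≥ 78. Minimum total cost: 74.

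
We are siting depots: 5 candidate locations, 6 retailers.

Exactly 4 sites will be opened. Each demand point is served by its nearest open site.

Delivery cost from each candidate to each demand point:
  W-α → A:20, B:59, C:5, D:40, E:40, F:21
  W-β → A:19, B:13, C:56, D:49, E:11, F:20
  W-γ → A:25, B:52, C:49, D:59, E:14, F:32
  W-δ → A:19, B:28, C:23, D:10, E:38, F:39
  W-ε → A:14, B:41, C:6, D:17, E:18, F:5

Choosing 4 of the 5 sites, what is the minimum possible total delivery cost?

Open {W-α, W-β, W-δ, W-ε}.
  A→W-ε 14, B→W-β 13, C→W-α 5, D→W-δ 10, E→W-β 11, F→W-ε 5  ⇒ total 58.
Compare {W-β, W-γ, W-δ, W-ε}: total 59.
Compare {W-α, W-β, W-γ, W-ε}: total 65.
No size-4 selection does better; minimum is 58.

58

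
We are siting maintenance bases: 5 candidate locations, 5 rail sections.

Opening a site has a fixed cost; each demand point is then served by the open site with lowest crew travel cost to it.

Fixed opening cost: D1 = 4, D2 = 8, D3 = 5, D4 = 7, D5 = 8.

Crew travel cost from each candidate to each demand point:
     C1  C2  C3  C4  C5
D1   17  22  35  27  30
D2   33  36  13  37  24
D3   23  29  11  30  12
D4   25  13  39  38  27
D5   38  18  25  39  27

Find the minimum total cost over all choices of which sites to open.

Open {D1, D3, D4}: assign each demand point to its cheapest open site.
  C1→D1 17, C2→D4 13, C3→D3 11, C4→D1 27, C5→D3 12
  crew travel cost 80, fixed 16 → total 96.
Compare {D1, D3}: crew travel cost 89 + fixed 9 = 98.
Compare {D3, D4}: crew travel cost 89 + fixed 12 = 101.
Compare {D1, D3, D5}: crew travel cost 85 + fixed 17 = 102.
All other subsets cost ≥ 98. Minimum total cost: 96.

96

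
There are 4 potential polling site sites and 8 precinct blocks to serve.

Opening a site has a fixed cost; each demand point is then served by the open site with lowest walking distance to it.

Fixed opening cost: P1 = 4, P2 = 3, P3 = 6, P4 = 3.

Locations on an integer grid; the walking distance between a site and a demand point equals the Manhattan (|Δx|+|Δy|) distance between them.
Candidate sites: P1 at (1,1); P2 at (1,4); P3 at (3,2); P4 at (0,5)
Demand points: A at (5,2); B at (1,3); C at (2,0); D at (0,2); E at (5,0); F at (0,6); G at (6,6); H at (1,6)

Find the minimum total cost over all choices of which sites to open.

Open {P1, P4}: assign each demand point to its cheapest open site.
  A→P1 5, B→P1 2, C→P1 2, D→P1 2, E→P1 5, F→P4 1, G→P4 7, H→P4 2
  walking distance 26, fixed 7 → total 33.
Compare {P1, P2}: walking distance 27 + fixed 7 = 34.
Compare {P2, P3}: walking distance 25 + fixed 9 = 34.
Compare {P3, P4}: walking distance 25 + fixed 9 = 34.
All other subsets cost ≥ 34. Minimum total cost: 33.

33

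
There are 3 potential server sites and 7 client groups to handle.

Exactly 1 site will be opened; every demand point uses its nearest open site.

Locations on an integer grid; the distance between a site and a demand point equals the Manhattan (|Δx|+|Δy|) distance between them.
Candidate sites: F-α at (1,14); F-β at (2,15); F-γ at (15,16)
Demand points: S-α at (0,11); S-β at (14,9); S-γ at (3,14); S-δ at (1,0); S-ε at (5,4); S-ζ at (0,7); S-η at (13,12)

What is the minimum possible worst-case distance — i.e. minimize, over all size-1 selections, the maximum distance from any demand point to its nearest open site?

18

Open {F-α}.
  Farthest demand point is S-β at distance 18 (to F-α); all others are ≤ 18.
With {F-β} the worst case is 18.
With {F-γ} the worst case is 30.
No size-1 selection achieves below 18.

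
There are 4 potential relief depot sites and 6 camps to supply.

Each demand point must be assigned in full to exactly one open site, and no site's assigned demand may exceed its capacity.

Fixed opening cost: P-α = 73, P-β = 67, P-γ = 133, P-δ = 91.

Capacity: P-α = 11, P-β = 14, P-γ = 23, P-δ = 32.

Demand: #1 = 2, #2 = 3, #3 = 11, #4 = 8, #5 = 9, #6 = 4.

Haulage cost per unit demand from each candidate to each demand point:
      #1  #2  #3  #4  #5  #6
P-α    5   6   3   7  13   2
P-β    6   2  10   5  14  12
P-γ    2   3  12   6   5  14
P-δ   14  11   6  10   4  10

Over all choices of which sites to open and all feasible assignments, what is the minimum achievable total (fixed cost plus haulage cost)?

Open {P-β, P-δ}; cheapest assignment that respects the capacities:
  P-β (cap 14, load 13): #1, #2, #4 — cost 2×6 + 3×2 + 8×5 = 58
  P-δ (cap 32, load 24): #3, #5, #6 — cost 11×6 + 9×4 + 4×10 = 142
  Shipping 200, fixed 158 → total 358.
  Any other capacity-feasible assignment to {P-β, P-δ} ships for at least 200.
Compare {P-α, P-δ}: its best feasible assignment gives total 382.
Compare {P-α, P-β, P-δ}: its best feasible assignment gives total 397.
Every other set of open sites that can feasibly serve all demand totals ≥ 382 even under its best assignment. Minimum: 358.

358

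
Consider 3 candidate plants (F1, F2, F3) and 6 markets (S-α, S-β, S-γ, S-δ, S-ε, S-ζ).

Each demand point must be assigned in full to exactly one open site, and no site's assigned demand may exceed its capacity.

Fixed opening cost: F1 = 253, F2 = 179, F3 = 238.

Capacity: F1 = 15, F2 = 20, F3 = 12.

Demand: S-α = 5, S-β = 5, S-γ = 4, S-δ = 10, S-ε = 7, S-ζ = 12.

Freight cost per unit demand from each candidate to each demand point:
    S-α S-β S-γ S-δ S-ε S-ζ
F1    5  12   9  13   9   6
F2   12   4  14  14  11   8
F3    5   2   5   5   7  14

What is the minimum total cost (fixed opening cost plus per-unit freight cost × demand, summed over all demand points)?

Open {F1, F2, F3}; cheapest assignment that respects the capacities:
  F1 (cap 15, load 15): S-α, S-δ — cost 5×5 + 10×13 = 155
  F2 (cap 20, load 17): S-β, S-ζ — cost 5×4 + 12×8 = 116
  F3 (cap 12, load 11): S-γ, S-ε — cost 4×5 + 7×7 = 69
  Shipping 340, fixed 670 → total 1010.
  Any other capacity-feasible assignment to {F1, F2, F3} ships for at least 340.
Total demand is 43 and no other set of sites has combined capacity ≥ 43, so {F1, F2, F3} is the only feasible choice of open sites. Minimum: 1010.

1010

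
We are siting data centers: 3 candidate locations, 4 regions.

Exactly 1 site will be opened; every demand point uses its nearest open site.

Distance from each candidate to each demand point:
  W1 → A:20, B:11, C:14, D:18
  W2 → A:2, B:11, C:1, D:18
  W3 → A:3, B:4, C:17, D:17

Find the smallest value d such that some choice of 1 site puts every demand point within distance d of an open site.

17

Open {W3}.
  Farthest demand point is C at distance 17 (to W3); all others are ≤ 17.
With {W2} the worst case is 18.
With {W1} the worst case is 20.
No size-1 selection achieves below 17.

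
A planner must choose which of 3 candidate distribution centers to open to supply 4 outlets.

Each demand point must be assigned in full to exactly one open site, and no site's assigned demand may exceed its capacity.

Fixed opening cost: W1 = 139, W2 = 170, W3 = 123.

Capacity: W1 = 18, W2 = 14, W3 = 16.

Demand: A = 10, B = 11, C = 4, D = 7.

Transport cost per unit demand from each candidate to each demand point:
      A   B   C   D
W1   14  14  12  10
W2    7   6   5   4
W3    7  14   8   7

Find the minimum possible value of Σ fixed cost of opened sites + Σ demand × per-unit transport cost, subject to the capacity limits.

588

Open {W1, W3}; cheapest assignment that respects the capacities:
  W1 (cap 18, load 18): B, D — cost 11×14 + 7×10 = 224
  W3 (cap 16, load 14): A, C — cost 10×7 + 4×8 = 102
  Shipping 326, fixed 262 → total 588.
  Any other capacity-feasible assignment to {W1, W3} ships for at least 326.
Compare {W1, W2}: its best feasible assignment gives total 623.
Compare {W1, W2, W3}: its best feasible assignment gives total 670.
Every other set of open sites that can feasibly serve all demand totals ≥ 623 even under its best assignment. Minimum: 588.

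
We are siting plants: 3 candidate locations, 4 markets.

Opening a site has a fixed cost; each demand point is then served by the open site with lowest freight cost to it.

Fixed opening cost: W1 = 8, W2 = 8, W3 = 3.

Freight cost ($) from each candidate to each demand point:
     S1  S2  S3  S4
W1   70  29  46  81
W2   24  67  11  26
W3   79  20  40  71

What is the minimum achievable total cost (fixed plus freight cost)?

92

Open {W2, W3}: assign each demand point to its cheapest open site.
  S1→W2 24, S2→W3 20, S3→W2 11, S4→W2 26
  freight cost 81, fixed 11 → total 92.
Compare {W1, W2, W3}: freight cost 81 + fixed 19 = 100.
Compare {W1, W2}: freight cost 90 + fixed 16 = 106.
Compare {W2}: freight cost 128 + fixed 8 = 136.
All other subsets cost ≥ 100. Minimum total cost: 92.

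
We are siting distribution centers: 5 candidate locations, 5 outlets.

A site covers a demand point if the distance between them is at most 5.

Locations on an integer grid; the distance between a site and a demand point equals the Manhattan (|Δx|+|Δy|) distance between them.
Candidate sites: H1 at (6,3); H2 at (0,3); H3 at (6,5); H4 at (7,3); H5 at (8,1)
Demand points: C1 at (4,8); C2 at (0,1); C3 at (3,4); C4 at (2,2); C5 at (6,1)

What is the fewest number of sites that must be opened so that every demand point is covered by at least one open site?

Coverage sets (demand points within 5 of each site):
  H1: {C3, C4, C5}
  H2: {C2, C3, C4}
  H3: {C1, C3, C5}
  H4: {C3, C5}
  H5: {C5}
No single site covers all 5 demand points.
But {H2, H3} covers everything, so the minimum is 2.

2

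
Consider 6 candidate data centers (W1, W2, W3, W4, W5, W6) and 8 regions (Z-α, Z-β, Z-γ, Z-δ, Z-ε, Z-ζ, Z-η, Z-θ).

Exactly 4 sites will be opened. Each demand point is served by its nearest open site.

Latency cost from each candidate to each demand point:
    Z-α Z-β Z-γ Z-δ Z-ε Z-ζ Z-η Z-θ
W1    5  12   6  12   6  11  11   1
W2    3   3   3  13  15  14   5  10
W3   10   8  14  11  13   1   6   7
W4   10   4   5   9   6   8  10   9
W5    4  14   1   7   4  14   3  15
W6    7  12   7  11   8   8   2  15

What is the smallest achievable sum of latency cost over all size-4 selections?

Open {W1, W2, W3, W5}.
  Z-α→W2 3, Z-β→W2 3, Z-γ→W5 1, Z-δ→W5 7, Z-ε→W5 4, Z-ζ→W3 1, Z-η→W5 3, Z-θ→W1 1  ⇒ total 23.
Compare {W1, W3, W4, W5}: total 25.
Compare {W1, W3, W5, W6}: total 28.
No size-4 selection does better; minimum is 23.

23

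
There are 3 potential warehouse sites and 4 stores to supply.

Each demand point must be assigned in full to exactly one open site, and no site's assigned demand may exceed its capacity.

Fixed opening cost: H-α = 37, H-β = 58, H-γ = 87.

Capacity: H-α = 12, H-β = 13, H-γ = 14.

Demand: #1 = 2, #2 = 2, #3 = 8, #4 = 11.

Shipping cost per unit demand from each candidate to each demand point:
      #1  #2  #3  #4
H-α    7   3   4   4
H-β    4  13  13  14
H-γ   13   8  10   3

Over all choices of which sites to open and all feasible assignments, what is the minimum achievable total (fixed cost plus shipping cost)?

209

Open {H-α, H-γ}; cheapest assignment that respects the capacities:
  H-α (cap 12, load 12): #1, #2, #3 — cost 2×7 + 2×3 + 8×4 = 52
  H-γ (cap 14, load 11): #4 — cost 11×3 = 33
  Shipping 85, fixed 124 → total 209.
  Any other capacity-feasible assignment to {H-α, H-γ} ships for at least 85.
Compare {H-α, H-β, H-γ}: its best feasible assignment gives total 261.
Compare {H-α, H-β}: its best feasible assignment gives total 277.
Every other set of open sites that can feasibly serve all demand totals ≥ 261 even under its best assignment. Minimum: 209.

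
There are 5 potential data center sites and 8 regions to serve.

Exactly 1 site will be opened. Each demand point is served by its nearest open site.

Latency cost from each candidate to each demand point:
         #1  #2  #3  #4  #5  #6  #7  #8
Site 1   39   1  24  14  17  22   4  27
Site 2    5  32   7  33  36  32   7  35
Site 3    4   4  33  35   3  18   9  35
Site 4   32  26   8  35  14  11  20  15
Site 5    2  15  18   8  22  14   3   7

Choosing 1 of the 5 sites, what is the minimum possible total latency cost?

89

Open {Site 5}.
  #1→Site 5 2, #2→Site 5 15, #3→Site 5 18, #4→Site 5 8, #5→Site 5 22, #6→Site 5 14, #7→Site 5 3, #8→Site 5 7  ⇒ total 89.
Compare {Site 3}: total 141.
Compare {Site 1}: total 148.
No size-1 selection does better; minimum is 89.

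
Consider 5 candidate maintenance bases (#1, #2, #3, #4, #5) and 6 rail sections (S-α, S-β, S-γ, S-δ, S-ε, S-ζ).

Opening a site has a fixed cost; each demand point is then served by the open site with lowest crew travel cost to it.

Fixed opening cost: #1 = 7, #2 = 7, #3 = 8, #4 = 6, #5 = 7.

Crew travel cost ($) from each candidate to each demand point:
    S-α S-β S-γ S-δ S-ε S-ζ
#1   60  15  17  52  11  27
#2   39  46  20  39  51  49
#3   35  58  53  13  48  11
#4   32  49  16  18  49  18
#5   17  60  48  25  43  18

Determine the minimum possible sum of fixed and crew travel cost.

106

Open {#1, #3, #5}: assign each demand point to its cheapest open site.
  S-α→#5 17, S-β→#1 15, S-γ→#1 17, S-δ→#3 13, S-ε→#1 11, S-ζ→#3 11
  crew travel cost 84, fixed 22 → total 106.
Compare {#1, #3, #4, #5}: crew travel cost 83 + fixed 28 = 111.
Compare {#1, #2, #3, #5}: crew travel cost 84 + fixed 29 = 113.
Compare {#1, #4, #5}: crew travel cost 95 + fixed 20 = 115.
All other subsets cost ≥ 111. Minimum total cost: 106.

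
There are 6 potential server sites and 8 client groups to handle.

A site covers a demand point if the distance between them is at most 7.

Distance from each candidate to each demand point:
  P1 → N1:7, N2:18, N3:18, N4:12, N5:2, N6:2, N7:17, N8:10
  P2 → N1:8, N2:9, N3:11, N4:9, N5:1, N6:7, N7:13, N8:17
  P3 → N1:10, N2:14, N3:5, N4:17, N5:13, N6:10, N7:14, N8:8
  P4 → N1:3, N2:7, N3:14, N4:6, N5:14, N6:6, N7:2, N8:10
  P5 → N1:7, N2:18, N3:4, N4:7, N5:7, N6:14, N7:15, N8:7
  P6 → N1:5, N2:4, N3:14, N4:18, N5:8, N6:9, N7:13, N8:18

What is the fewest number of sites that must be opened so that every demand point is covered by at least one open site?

2

Coverage sets (demand points within 7 of each site):
  P1: {N1, N5, N6}
  P2: {N5, N6}
  P3: {N3}
  P4: {N1, N2, N4, N6, N7}
  P5: {N1, N3, N4, N5, N8}
  P6: {N1, N2}
No single site covers all 8 demand points.
But {P4, P5} covers everything, so the minimum is 2.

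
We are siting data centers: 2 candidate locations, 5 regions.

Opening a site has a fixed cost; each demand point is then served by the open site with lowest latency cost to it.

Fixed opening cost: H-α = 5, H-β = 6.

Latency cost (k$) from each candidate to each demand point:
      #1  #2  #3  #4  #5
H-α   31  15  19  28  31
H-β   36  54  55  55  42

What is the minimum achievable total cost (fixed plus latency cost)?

129

Open {H-α}: assign each demand point to its cheapest open site.
  #1→H-α 31, #2→H-α 15, #3→H-α 19, #4→H-α 28, #5→H-α 31
  latency cost 124, fixed 5 → total 129.
Compare {H-α, H-β}: latency cost 124 + fixed 11 = 135.
Compare {H-β}: latency cost 242 + fixed 6 = 248.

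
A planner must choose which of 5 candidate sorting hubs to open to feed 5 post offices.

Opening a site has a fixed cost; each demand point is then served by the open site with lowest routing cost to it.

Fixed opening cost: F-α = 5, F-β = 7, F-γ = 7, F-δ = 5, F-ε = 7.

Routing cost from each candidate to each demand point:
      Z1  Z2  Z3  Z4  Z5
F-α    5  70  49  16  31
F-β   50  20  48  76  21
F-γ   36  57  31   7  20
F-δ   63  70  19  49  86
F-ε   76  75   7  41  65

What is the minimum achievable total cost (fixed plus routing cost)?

Open {F-α, F-β, F-γ, F-ε}: assign each demand point to its cheapest open site.
  Z1→F-α 5, Z2→F-β 20, Z3→F-ε 7, Z4→F-γ 7, Z5→F-γ 20
  routing cost 59, fixed 26 → total 85.
Compare {F-α, F-β, F-ε}: routing cost 69 + fixed 19 = 88.
Compare {F-α, F-β, F-γ, F-δ, F-ε}: routing cost 59 + fixed 31 = 90.
Compare {F-α, F-β, F-δ, F-ε}: routing cost 69 + fixed 24 = 93.
All other subsets cost ≥ 88. Minimum total cost: 85.

85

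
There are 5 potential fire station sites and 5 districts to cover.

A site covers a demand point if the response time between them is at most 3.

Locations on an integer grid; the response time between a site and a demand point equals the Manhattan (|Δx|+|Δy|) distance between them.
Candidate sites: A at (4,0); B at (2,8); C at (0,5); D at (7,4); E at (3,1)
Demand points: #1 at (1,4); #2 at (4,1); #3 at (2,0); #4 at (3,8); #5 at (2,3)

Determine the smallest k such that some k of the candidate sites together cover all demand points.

3

Coverage sets (demand points within 3 of each site):
  A: {#2, #3}
  B: {#4}
  C: {#1}
  D: {}
  E: {#2, #3, #5}
No 2 sites suffice: every size-2 union leaves at least one demand point uncovered.
But {B, C, E} covers everything, so the minimum is 3.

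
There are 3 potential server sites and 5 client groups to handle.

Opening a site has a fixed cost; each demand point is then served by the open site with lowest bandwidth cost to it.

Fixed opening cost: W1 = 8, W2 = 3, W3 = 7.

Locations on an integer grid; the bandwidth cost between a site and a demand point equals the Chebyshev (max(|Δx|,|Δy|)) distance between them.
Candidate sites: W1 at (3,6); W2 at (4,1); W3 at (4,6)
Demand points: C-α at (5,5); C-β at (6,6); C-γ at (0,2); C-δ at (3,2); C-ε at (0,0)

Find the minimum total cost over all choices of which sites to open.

Open {W2}: assign each demand point to its cheapest open site.
  C-α→W2 4, C-β→W2 5, C-γ→W2 4, C-δ→W2 1, C-ε→W2 4
  bandwidth cost 18, fixed 3 → total 21.
Compare {W2, W3}: bandwidth cost 12 + fixed 10 = 22.
Compare {W3}: bandwidth cost 17 + fixed 7 = 24.
Compare {W1, W2}: bandwidth cost 14 + fixed 11 = 25.
All other subsets cost ≥ 22. Minimum total cost: 21.

21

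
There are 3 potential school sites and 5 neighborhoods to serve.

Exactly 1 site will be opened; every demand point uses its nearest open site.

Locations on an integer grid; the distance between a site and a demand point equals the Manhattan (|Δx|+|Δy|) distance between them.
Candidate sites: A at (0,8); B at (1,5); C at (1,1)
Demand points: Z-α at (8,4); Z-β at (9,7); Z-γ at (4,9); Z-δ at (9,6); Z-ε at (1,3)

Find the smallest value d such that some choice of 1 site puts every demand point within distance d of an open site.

Open {B}.
  Farthest demand point is Z-β at distance 10 (to B); all others are ≤ 10.
With {A} the worst case is 12.
With {C} the worst case is 14.
No size-1 selection achieves below 10.

10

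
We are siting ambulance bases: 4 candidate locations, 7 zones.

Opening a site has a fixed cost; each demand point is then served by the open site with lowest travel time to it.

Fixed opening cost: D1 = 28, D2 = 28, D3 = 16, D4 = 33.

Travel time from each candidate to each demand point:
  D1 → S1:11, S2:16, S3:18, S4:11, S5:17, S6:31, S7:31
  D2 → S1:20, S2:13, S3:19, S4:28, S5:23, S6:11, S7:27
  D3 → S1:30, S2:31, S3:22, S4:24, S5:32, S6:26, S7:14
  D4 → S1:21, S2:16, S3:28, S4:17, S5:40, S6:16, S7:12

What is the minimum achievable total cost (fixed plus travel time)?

157

Open {D1, D3}: assign each demand point to its cheapest open site.
  S1→D1 11, S2→D1 16, S3→D1 18, S4→D1 11, S5→D1 17, S6→D3 26, S7→D3 14
  travel time 113, fixed 44 → total 157.
Compare {D1, D4}: travel time 101 + fixed 61 = 162.
Compare {D1}: travel time 135 + fixed 28 = 163.
Compare {D1, D2}: travel time 108 + fixed 56 = 164.
All other subsets cost ≥ 162. Minimum total cost: 157.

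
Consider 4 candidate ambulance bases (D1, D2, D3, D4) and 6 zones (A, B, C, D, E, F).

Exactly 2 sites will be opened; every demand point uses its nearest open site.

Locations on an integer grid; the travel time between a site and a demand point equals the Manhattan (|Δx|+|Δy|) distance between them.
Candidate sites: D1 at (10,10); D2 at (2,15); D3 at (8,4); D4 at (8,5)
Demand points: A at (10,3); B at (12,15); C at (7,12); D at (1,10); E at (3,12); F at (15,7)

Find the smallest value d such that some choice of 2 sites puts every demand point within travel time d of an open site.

8

Open {D1, D2}.
  Farthest demand point is F at travel time 8 (to D1); all others are ≤ 8.
With {D1, D3} the worst case is 9.
With {D1, D4} the worst case is 9.
No size-2 selection achieves below 8.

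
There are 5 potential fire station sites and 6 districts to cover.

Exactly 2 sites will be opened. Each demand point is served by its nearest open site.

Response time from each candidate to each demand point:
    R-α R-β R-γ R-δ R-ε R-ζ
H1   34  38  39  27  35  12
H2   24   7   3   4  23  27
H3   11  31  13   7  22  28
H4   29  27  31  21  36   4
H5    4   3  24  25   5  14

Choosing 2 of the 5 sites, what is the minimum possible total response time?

Open {H2, H5}.
  R-α→H5 4, R-β→H5 3, R-γ→H2 3, R-δ→H2 4, R-ε→H5 5, R-ζ→H5 14  ⇒ total 33.
Compare {H3, H5}: total 46.
Compare {H4, H5}: total 61.
No size-2 selection does better; minimum is 33.

33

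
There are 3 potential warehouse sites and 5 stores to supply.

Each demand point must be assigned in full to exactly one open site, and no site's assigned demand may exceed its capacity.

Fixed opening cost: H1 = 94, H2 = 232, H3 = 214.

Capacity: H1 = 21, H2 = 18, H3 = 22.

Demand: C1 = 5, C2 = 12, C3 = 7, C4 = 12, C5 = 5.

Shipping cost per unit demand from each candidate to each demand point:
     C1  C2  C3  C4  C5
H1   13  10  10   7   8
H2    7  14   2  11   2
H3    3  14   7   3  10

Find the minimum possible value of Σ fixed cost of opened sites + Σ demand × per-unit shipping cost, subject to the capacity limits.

599

Open {H1, H3}; cheapest assignment that respects the capacities:
  H1 (cap 21, load 19): C2, C3 — cost 12×10 + 7×10 = 190
  H3 (cap 22, load 22): C1, C4, C5 — cost 5×3 + 12×3 + 5×10 = 101
  Shipping 291, fixed 308 → total 599.
  Any other capacity-feasible assignment to {H1, H3} ships for at least 291.
Compare {H1, H2, H3}: its best feasible assignment gives total 735.
Every other set of open sites that can feasibly serve all demand totals ≥ 735 even under its best assignment. Minimum: 599.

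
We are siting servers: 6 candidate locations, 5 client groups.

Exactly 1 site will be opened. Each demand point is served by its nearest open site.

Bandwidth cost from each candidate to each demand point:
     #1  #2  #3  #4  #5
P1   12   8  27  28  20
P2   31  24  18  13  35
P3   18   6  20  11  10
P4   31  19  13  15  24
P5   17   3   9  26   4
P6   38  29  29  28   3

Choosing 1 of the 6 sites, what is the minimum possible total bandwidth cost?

59

Open {P5}.
  #1→P5 17, #2→P5 3, #3→P5 9, #4→P5 26, #5→P5 4  ⇒ total 59.
Compare {P3}: total 65.
Compare {P1}: total 95.
No size-1 selection does better; minimum is 59.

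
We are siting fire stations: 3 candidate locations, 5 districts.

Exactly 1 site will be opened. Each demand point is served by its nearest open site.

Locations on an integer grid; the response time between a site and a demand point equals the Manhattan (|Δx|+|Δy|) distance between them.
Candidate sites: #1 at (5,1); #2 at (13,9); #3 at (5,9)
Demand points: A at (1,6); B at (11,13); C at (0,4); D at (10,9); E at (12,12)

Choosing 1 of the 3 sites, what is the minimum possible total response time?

42

Open {#3}.
  A→#3 7, B→#3 10, C→#3 10, D→#3 5, E→#3 10  ⇒ total 42.
Compare {#2}: total 46.
Compare {#1}: total 66.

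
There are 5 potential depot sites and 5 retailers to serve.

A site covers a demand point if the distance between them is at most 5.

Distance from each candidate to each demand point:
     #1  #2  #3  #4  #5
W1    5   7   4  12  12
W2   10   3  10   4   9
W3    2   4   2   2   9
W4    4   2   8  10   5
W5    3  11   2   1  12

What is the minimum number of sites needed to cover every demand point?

2

Coverage sets (demand points within 5 of each site):
  W1: {#1, #3}
  W2: {#2, #4}
  W3: {#1, #2, #3, #4}
  W4: {#1, #2, #5}
  W5: {#1, #3, #4}
No single site covers all 5 demand points.
But {W3, W4} covers everything, so the minimum is 2.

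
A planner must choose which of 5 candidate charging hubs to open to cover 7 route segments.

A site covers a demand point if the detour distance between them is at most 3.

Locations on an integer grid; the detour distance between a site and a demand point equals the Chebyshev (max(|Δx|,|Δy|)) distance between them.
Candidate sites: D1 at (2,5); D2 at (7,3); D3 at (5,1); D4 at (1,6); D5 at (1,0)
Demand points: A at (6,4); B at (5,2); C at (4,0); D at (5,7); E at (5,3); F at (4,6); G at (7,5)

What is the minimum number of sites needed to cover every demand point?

2

Coverage sets (demand points within 3 of each site):
  D1: {B, D, E, F}
  D2: {A, B, C, E, F, G}
  D3: {A, B, C, E}
  D4: {F}
  D5: {C}
No single site covers all 7 demand points.
But {D1, D2} covers everything, so the minimum is 2.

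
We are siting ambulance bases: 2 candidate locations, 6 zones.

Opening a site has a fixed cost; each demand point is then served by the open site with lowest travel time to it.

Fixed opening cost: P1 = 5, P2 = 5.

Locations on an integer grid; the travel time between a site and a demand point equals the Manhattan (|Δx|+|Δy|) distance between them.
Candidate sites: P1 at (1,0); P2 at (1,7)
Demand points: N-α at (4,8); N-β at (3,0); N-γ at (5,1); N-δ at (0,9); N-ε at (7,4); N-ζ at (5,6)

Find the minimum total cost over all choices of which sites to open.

Open {P1, P2}: assign each demand point to its cheapest open site.
  N-α→P2 4, N-β→P1 2, N-γ→P1 5, N-δ→P2 3, N-ε→P2 9, N-ζ→P2 5
  travel time 28, fixed 10 → total 38.
Compare {P2}: travel time 40 + fixed 5 = 45.
Compare {P1}: travel time 48 + fixed 5 = 53.

38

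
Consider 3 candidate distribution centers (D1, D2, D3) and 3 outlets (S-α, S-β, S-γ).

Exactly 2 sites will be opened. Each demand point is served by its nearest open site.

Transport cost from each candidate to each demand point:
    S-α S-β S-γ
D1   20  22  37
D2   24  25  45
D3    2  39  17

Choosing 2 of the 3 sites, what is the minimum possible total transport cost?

Open {D1, D3}.
  S-α→D3 2, S-β→D1 22, S-γ→D3 17  ⇒ total 41.
Compare {D2, D3}: total 44.
Compare {D1, D2}: total 79.

41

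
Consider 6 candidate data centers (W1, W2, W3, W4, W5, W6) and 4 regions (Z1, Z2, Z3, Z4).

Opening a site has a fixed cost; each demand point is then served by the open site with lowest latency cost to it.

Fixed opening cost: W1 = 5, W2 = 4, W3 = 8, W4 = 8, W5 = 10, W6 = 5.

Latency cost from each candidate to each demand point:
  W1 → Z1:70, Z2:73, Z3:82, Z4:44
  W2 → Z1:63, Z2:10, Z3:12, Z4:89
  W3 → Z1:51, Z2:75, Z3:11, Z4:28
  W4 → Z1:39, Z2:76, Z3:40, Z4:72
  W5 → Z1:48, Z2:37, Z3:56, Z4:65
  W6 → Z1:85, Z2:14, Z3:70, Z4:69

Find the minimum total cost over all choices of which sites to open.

108

Open {W2, W3, W4}: assign each demand point to its cheapest open site.
  Z1→W4 39, Z2→W2 10, Z3→W3 11, Z4→W3 28
  latency cost 88, fixed 20 → total 108.
Compare {W2, W3}: latency cost 100 + fixed 12 = 112.
Compare {W3, W4, W6}: latency cost 92 + fixed 21 = 113.
Compare {W1, W2, W3, W4}: latency cost 88 + fixed 25 = 113.
All other subsets cost ≥ 112. Minimum total cost: 108.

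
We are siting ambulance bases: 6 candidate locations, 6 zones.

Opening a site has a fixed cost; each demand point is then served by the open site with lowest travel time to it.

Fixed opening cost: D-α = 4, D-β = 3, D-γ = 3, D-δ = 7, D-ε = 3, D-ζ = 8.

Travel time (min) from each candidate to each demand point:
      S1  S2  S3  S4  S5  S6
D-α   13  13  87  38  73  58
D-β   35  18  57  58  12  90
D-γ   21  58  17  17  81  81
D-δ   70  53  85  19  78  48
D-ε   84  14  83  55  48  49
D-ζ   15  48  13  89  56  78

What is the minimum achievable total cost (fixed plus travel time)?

Open {D-α, D-β, D-γ, D-ε}: assign each demand point to its cheapest open site.
  S1→D-α 13, S2→D-α 13, S3→D-γ 17, S4→D-γ 17, S5→D-β 12, S6→D-ε 49
  travel time 121, fixed 13 → total 134.
Compare {D-α, D-β, D-γ, D-δ}: travel time 120 + fixed 17 = 137.
Compare {D-β, D-γ, D-ε, D-ζ}: travel time 120 + fixed 17 = 137.
Compare {D-α, D-β, D-γ, D-ε, D-ζ}: travel time 117 + fixed 21 = 138.
All other subsets cost ≥ 137. Minimum total cost: 134.

134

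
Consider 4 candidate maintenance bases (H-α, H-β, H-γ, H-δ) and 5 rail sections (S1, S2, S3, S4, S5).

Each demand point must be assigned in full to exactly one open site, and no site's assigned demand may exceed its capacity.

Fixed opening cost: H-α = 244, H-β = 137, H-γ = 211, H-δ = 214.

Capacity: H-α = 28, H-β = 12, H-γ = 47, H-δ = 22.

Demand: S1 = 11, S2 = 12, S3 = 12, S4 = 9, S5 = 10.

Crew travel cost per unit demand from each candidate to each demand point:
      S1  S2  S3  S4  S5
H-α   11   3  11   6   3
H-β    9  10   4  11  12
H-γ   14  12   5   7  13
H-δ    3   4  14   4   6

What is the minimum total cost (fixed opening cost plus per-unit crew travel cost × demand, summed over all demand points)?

778

Open {H-α, H-β, H-δ}; cheapest assignment that respects the capacities:
  H-α (cap 28, load 22): S2, S5 — cost 12×3 + 10×3 = 66
  H-β (cap 12, load 12): S3 — cost 12×4 = 48
  H-δ (cap 22, load 20): S1, S4 — cost 11×3 + 9×4 = 69
  Shipping 183, fixed 595 → total 778.
  Any other capacity-feasible assignment to {H-α, H-β, H-δ} ships for at least 183.
Compare {H-γ, H-δ}: its best feasible assignment gives total 785.
Compare {H-α, H-γ}: its best feasible assignment gives total 798.
Every other set of open sites that can feasibly serve all demand totals ≥ 785 even under its best assignment. Minimum: 778.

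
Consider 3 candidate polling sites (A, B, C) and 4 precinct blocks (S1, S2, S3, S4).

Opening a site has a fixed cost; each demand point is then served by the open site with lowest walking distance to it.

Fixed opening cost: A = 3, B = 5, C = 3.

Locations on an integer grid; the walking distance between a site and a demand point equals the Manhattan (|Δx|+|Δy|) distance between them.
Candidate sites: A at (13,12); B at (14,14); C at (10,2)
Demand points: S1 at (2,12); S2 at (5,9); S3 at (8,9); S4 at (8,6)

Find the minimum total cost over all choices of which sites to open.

42

Open {A, C}: assign each demand point to its cheapest open site.
  S1→A 11, S2→A 11, S3→A 8, S4→C 6
  walking distance 36, fixed 6 → total 42.
Compare {A}: walking distance 41 + fixed 3 = 44.
Compare {A, B, C}: walking distance 36 + fixed 11 = 47.
Compare {C}: walking distance 45 + fixed 3 = 48.
All other subsets cost ≥ 44. Minimum total cost: 42.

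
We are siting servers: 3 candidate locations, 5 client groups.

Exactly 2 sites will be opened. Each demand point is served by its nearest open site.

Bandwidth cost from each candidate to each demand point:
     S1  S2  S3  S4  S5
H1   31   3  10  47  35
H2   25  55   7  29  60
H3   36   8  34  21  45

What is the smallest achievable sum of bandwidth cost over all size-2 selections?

Open {H1, H2}.
  S1→H2 25, S2→H1 3, S3→H2 7, S4→H2 29, S5→H1 35  ⇒ total 99.
Compare {H1, H3}: total 100.
Compare {H2, H3}: total 106.

99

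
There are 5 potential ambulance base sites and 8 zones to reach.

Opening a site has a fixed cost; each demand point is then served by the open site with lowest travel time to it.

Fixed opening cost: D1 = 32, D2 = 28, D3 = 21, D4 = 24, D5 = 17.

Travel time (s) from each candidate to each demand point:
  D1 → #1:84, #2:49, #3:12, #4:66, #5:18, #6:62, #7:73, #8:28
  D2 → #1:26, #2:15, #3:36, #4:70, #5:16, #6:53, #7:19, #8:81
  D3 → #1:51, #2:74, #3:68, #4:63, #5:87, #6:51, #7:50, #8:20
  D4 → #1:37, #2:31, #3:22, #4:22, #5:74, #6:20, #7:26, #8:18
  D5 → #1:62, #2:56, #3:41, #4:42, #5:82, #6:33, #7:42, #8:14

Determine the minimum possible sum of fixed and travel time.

210

Open {D2, D4}: assign each demand point to its cheapest open site.
  #1→D2 26, #2→D2 15, #3→D4 22, #4→D4 22, #5→D2 16, #6→D4 20, #7→D2 19, #8→D4 18
  travel time 158, fixed 52 → total 210.
Compare {D2, D4, D5}: travel time 154 + fixed 69 = 223.
Compare {D2, D3, D4}: travel time 158 + fixed 73 = 231.
Compare {D1, D2, D4}: travel time 148 + fixed 84 = 232.
All other subsets cost ≥ 223. Minimum total cost: 210.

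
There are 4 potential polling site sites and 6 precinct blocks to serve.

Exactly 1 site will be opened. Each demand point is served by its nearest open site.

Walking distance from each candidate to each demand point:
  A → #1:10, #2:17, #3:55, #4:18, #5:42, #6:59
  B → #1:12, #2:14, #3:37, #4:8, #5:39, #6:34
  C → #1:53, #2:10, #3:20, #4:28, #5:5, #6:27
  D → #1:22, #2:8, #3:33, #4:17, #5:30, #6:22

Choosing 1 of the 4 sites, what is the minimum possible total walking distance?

Open {D}.
  #1→D 22, #2→D 8, #3→D 33, #4→D 17, #5→D 30, #6→D 22  ⇒ total 132.
Compare {C}: total 143.
Compare {B}: total 144.
No size-1 selection does better; minimum is 132.

132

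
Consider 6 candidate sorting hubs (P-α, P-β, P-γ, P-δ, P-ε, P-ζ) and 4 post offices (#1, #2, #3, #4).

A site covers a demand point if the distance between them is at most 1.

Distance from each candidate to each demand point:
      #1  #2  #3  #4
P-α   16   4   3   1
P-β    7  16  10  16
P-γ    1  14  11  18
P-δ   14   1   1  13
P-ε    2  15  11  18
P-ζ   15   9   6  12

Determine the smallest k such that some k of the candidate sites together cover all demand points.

3

Coverage sets (demand points within 1 of each site):
  P-α: {#4}
  P-β: {}
  P-γ: {#1}
  P-δ: {#2, #3}
  P-ε: {}
  P-ζ: {}
No 2 sites suffice: every size-2 union leaves at least one demand point uncovered.
But {P-α, P-γ, P-δ} covers everything, so the minimum is 3.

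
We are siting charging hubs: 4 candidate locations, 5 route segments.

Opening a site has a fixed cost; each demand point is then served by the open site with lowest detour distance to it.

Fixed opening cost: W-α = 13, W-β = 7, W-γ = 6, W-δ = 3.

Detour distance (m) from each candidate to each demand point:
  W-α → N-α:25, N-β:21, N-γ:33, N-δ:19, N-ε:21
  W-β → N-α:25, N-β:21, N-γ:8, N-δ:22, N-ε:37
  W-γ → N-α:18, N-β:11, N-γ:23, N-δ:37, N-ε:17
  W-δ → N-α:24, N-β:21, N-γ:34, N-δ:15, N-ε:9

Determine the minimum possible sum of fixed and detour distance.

Open {W-β, W-γ, W-δ}: assign each demand point to its cheapest open site.
  N-α→W-γ 18, N-β→W-γ 11, N-γ→W-β 8, N-δ→W-δ 15, N-ε→W-δ 9
  detour distance 61, fixed 16 → total 77.
Compare {W-γ, W-δ}: detour distance 76 + fixed 9 = 85.
Compare {W-β, W-δ}: detour distance 77 + fixed 10 = 87.
Compare {W-β, W-γ}: detour distance 76 + fixed 13 = 89.
All other subsets cost ≥ 85. Minimum total cost: 77.

77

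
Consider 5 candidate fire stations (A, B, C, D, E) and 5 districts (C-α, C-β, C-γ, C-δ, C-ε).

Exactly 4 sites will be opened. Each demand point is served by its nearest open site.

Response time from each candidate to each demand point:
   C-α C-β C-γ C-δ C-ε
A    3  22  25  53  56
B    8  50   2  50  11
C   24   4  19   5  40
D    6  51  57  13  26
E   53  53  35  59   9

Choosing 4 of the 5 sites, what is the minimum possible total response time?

Open {A, B, C, E}.
  C-α→A 3, C-β→C 4, C-γ→B 2, C-δ→C 5, C-ε→E 9  ⇒ total 23.
Compare {A, B, C, D}: total 25.
Compare {B, C, D, E}: total 26.
No size-4 selection does better; minimum is 23.

23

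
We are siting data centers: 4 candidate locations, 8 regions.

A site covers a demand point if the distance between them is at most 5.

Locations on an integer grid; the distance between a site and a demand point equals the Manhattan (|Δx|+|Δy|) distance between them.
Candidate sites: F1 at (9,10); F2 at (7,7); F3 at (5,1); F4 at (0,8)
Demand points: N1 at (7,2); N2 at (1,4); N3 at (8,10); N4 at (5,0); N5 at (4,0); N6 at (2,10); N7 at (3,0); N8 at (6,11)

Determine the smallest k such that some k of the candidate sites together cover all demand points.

Coverage sets (demand points within 5 of each site):
  F1: {N3, N8}
  F2: {N1, N3, N8}
  F3: {N1, N4, N5, N7}
  F4: {N2, N6}
No 2 sites suffice: every size-2 union leaves at least one demand point uncovered.
But {F1, F3, F4} covers everything, so the minimum is 3.

3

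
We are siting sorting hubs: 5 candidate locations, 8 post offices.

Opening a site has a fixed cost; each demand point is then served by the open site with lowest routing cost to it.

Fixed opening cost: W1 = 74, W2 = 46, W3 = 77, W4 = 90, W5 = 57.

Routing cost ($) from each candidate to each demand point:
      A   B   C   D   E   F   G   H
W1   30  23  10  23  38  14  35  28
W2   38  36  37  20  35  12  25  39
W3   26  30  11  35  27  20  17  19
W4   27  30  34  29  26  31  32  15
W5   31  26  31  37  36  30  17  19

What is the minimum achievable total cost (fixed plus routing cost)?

Open {W3}: assign each demand point to its cheapest open site.
  A→W3 26, B→W3 30, C→W3 11, D→W3 35, E→W3 27, F→W3 20, G→W3 17, H→W3 19
  routing cost 185, fixed 77 → total 262.
Compare {W1}: routing cost 201 + fixed 74 = 275.
Compare {W5}: routing cost 227 + fixed 57 = 284.
Compare {W2, W3}: routing cost 162 + fixed 123 = 285.
All other subsets cost ≥ 275. Minimum total cost: 262.

262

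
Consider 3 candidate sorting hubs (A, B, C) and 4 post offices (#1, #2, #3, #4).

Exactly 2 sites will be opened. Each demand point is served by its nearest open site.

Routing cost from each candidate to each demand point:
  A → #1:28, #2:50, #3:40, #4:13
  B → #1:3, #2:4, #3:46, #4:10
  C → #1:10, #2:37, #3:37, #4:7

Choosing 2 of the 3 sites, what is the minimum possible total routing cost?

Open {B, C}.
  #1→B 3, #2→B 4, #3→C 37, #4→C 7  ⇒ total 51.
Compare {A, B}: total 57.
Compare {A, C}: total 91.

51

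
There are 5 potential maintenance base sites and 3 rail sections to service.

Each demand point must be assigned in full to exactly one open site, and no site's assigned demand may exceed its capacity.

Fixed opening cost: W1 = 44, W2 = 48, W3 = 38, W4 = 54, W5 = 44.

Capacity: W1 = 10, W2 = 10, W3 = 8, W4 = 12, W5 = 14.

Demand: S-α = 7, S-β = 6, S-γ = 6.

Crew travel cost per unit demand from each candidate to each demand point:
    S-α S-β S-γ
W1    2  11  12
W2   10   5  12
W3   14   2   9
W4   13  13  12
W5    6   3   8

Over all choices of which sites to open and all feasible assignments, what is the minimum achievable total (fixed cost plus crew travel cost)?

168

Open {W1, W5}; cheapest assignment that respects the capacities:
  W1 (cap 10, load 7): S-α — cost 7×2 = 14
  W5 (cap 14, load 12): S-β, S-γ — cost 6×3 + 6×8 = 66
  Shipping 80, fixed 88 → total 168.
  Any other capacity-feasible assignment to {W1, W5} ships for at least 80.
Compare {W3, W5}: its best feasible assignment gives total 184.
Compare {W1, W3, W5}: its best feasible assignment gives total 200.
Every other set of open sites that can feasibly serve all demand totals ≥ 184 even under its best assignment. Minimum: 168.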